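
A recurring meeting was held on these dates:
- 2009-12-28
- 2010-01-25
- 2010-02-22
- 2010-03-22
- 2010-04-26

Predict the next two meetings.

2010-05-24, 2010-06-28

All dates are Mondays, 28, 28, 28, 35 days apart.
Specifically, the 4th Monday of each month.
4th Monday of May 2010: 2010-05-24.
June 2010 — 4th Monday is 2010-06-28.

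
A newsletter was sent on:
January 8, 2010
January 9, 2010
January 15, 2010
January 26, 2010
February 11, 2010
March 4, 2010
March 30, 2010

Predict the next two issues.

April 30, 2010; June 5, 2010

Gaps: 1, 6, 11, 16, 21, 26 days — each gap is 5 larger than the previous one.
Next gap: 31 days. March 30, 2010 + 31 days = April 30, 2010.
Next gap: 36 days. April 30, 2010 + 36 days = June 5, 2010.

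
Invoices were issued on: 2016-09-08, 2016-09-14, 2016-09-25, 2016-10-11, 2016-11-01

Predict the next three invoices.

2016-11-27, 2016-12-28, 2017-02-02

Intervals are 6, 11, 16, 21 days — an arithmetic progression with common difference 5.
Next gap: 26 days. 2016-11-01 + 26 days = 2016-11-27.
Next gap: 31 days. 2016-11-27 + 31 days = 2016-12-28.
Next gap: 36 days. 2016-12-28 + 36 days = 2017-02-02.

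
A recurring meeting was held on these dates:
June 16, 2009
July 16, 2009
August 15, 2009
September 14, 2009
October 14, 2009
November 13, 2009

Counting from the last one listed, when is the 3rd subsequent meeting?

February 11, 2010

Every event comes 30 days after the last (30, 30, 30, 30, 30).
November 13, 2009 + 30 days = December 13, 2009.
December 13, 2009 + 30 days = January 12, 2010.
January 12, 2010 + 30 days = February 11, 2010.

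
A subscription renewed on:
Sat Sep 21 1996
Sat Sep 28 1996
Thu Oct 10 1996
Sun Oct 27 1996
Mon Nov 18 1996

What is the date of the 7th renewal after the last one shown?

Gaps: 7, 12, 17, 22 days — each gap is 5 larger than the previous one.
Next gap: 27 days. Mon Nov 18 1996 + 27 days = Sun Dec 15 1996.
Next gap: 32 days. Sun Dec 15 1996 + 32 days = Thu Jan 16 1997.
Next gap: 37 days. Thu Jan 16 1997 + 37 days = Sat Feb 22 1997.
Next gap: 42 days. Sat Feb 22 1997 + 42 days = Sat Apr 5 1997.
Next gap: 47 days. Sat Apr 5 1997 + 47 days = Thu May 22 1997.
Next gap: 52 days. Thu May 22 1997 + 52 days = Sun Jul 13 1997.
Next gap: 57 days. Sun Jul 13 1997 + 57 days = Mon Sep 8 1997.

Mon Sep 8 1997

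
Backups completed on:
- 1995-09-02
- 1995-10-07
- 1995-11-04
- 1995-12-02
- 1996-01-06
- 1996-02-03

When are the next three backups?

1996-03-02, 1996-04-06, 1996-05-04

All dates are Saturdays, 35, 28, 28, 35, 28 days apart.
Specifically, the 1st Saturday of each month.
1st Saturday of March 1996: 1996-03-02.
April 1996 — 1st Saturday is 1996-04-06.
1st Saturday of May 1996: 1996-05-04.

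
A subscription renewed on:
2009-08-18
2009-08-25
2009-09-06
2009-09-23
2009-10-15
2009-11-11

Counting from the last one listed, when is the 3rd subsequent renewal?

Intervals are 7, 12, 17, 22, 27 days — an arithmetic progression with common difference 5.
Next gap: 32 days. 2009-11-11 + 32 days = 2009-12-13.
Next gap: 37 days. 2009-12-13 + 37 days = 2010-01-19.
Next gap: 42 days. 2010-01-19 + 42 days = 2010-03-02.

2010-03-02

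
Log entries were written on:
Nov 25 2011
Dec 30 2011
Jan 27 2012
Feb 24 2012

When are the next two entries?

Mar 30 2012, Apr 27 2012

Every date is a Friday; gaps 35, 28, 28 days.
Each is the last Friday of its month (at least one falls on the 29th or later, ruling out '4th Friday').
Last Friday of March 2012: Mar 30 2012.
April 2012 ends with Friday Apr 27 2012.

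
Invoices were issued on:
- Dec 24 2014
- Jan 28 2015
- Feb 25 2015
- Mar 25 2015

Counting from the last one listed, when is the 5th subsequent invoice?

Aug 26 2015

Gaps: 35, 28, 28 days — a mix of 28 and 35. Every date is a Wednesday.
Each is the 4th Wednesday of its month.
April 2015 — 4th Wednesday is Apr 22 2015.
May 2015 — 4th Wednesday is May 27 2015.
4th Wednesday of June 2015: Jun 24 2015.
4th Wednesday of July 2015: Jul 22 2015.
August 2015 — 4th Wednesday is Aug 26 2015.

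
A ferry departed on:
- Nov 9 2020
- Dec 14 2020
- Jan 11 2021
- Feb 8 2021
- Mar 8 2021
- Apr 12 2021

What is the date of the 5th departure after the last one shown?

These are Mondays at 28- or 35-day spacing (35, 28, 28, 28, 35).
The pattern: 2nd Monday of the month.
May 2021 — 2nd Monday is May 10 2021.
June 2021 — 2nd Monday is Jun 14 2021.
2nd Monday of July 2021: Jul 12 2021.
2nd Monday of August 2021: Aug 9 2021.
2nd Monday of September 2021: Sep 13 2021.

Sep 13 2021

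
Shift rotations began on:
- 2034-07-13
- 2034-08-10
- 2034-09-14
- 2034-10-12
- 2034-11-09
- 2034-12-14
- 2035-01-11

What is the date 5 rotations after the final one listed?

2035-06-14

These are Thursdays at 28- or 35-day spacing (28, 35, 28, 28, 35, 28).
The pattern: 2nd Thursday of the month.
2nd Thursday of February 2035: 2035-02-08.
2nd Thursday of March 2035: 2035-03-08.
2nd Thursday of April 2035: 2035-04-12.
May 2035 — 2nd Thursday is 2035-05-10.
June 2035 — 2nd Thursday is 2035-06-14.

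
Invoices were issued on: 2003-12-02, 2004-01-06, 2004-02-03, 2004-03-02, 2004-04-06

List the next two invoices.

These are Tuesdays at 28- or 35-day spacing (35, 28, 28, 35).
The pattern: 1st Tuesday of the month.
May 2004 — 1st Tuesday is 2004-05-04.
June 2004 — 1st Tuesday is 2004-06-01.

2004-05-04, 2004-06-01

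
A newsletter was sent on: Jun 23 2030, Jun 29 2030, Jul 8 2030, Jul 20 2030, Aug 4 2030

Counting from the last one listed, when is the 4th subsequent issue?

Nov 2 2030

The spacing grows by 3 each time: 6, 9, 12, 15 days.
Next gap: 18 days. Aug 4 2030 + 18 days = Aug 22 2030.
Next gap: 21 days. Aug 22 2030 + 21 days = Sep 12 2030.
Next gap: 24 days. Sep 12 2030 + 24 days = Oct 6 2030.
Next gap: 27 days. Oct 6 2030 + 27 days = Nov 2 2030.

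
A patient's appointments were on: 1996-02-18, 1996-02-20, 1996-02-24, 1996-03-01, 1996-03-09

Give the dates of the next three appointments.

1996-03-19, 1996-03-31, 1996-04-14

Intervals are 2, 4, 6, 8 days — an arithmetic progression with common difference 2.
Next gap: 10 days. 1996-03-09 + 10 days = 1996-03-19.
Next gap: 12 days. 1996-03-19 + 12 days = 1996-03-31.
Next gap: 14 days. 1996-03-31 + 14 days = 1996-04-14.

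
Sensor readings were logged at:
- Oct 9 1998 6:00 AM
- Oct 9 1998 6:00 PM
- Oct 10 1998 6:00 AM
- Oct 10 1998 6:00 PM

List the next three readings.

The interval is a steady 12 hours (12, 12, 12).
Oct 10 1998 6:00 PM + 12 h = Oct 11 1998 6:00 AM.
Oct 11 1998 6:00 AM + 12 h = Oct 11 1998 6:00 PM.
Oct 11 1998 6:00 PM + 12 h = Oct 12 1998 6:00 AM.

Oct 11 1998 6:00 AM, Oct 11 1998 6:00 PM, Oct 12 1998 6:00 AM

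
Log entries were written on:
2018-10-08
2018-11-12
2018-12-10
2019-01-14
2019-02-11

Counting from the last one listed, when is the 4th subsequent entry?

All dates are Mondays, 35, 28, 35, 28 days apart.
Specifically, the 2nd Monday of each month.
March 2019 — 2nd Monday is 2019-03-11.
April 2019 — 2nd Monday is 2019-04-08.
2nd Monday of May 2019: 2019-05-13.
June 2019 — 2nd Monday is 2019-06-10.

2019-06-10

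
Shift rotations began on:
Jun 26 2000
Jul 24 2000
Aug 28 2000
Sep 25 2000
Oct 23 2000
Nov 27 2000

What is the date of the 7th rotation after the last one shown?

Jun 25 2001

These are Mondays at 28- or 35-day spacing (28, 35, 28, 28, 35).
The pattern: 4th Monday of the month.
December 2000 — 4th Monday is Dec 25 2000.
4th Monday of January 2001: Jan 22 2001.
February 2001 — 4th Monday is Feb 26 2001.
March 2001 — 4th Monday is Mar 26 2001.
April 2001 — 4th Monday is Apr 23 2001.
May 2001 — 4th Monday is May 28 2001.
4th Monday of June 2001: Jun 25 2001.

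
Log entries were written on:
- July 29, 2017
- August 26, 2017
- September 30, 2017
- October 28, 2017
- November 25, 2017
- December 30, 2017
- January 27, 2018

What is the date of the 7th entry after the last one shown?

These are Saturdays with 28, 35, 28, 28, 35, 28-day gaps.
Each is the final Saturday of its month — July 29, 2017 is past the 28th, so '4th Saturday' doesn't fit.
February 2018 ends with Saturday February 24, 2018.
March 2018 ends with Saturday March 31, 2018.
Last Saturday of April 2018: April 28, 2018.
Last Saturday of May 2018: May 26, 2018.
Last Saturday of June 2018: June 30, 2018.
July 2018 ends with Saturday July 28, 2018.
Last Saturday of August 2018: August 25, 2018.

August 25, 2018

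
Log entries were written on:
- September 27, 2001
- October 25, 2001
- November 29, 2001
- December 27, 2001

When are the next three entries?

All Thursdays; the gaps (28, 35, 28) vary with month length.
This is the last Thursday of each month.
Last Thursday of January 2002: January 31, 2002.
February 2002 ends with Thursday February 28, 2002.
Last Thursday of March 2002: March 28, 2002.

January 31, 2002; February 28, 2002; March 28, 2002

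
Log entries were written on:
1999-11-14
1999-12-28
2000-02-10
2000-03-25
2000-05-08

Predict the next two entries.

2000-06-21, 2000-08-04

The spacing is 44, 44, 44, 44 days — always 44 days.
2000-05-08 + 44 days = 2000-06-21.
2000-06-21 + 44 days = 2000-08-04.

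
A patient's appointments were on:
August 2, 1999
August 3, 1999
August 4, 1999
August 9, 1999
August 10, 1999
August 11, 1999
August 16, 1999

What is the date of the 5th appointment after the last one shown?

Gaps: 1, 1, 5, 1, 1, 5 days — not constant, but cyclic with period 3.
The events fall on every Monday, Tuesday and Wednesday.
The following Tuesday is August 17, 1999.
Next Wednesday: August 18, 1999.
Next Monday: August 23, 1999.
Next Tuesday: August 24, 1999.
The following Wednesday is August 25, 1999.

August 25, 1999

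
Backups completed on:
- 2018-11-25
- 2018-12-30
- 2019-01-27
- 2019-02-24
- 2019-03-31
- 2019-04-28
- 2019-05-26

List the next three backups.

2019-06-30, 2019-07-28, 2019-08-25

Every date is a Sunday; gaps 35, 28, 28, 35, 28, 28 days.
Each is the last Sunday of its month (at least one falls on the 29th or later, ruling out '4th Sunday').
Last Sunday of June 2019: 2019-06-30.
July 2019 ends with Sunday 2019-07-28.
August 2019 ends with Sunday 2019-08-25.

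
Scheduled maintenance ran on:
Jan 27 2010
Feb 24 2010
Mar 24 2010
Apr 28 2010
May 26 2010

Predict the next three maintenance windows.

All dates are Wednesdays, 28, 28, 35, 28 days apart.
Specifically, the 4th Wednesday of each month.
June 2010 — 4th Wednesday is Jun 23 2010.
4th Wednesday of July 2010: Jul 28 2010.
4th Wednesday of August 2010: Aug 25 2010.

Jun 23 2010, Jul 28 2010, Aug 25 2010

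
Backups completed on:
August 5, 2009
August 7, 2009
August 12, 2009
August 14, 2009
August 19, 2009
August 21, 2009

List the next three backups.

The gap pattern 2, 5, 2, 5, 2 repeats every 2 events.
These are the Wednesdays and Fridays of each week.
The following Wednesday is August 26, 2009.
Next Friday: August 28, 2009.
Next Wednesday: September 2, 2009.

August 26, 2009; August 28, 2009; September 2, 2009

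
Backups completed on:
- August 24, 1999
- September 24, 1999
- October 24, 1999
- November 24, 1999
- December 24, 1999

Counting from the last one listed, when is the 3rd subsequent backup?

March 24, 2000

The day-of-month is always 24 (31, 30, 31, 30 days between events).
So this recurs on the 24th of each month.
Next: January 2000 → January 24, 2000.
Next: February 2000 → February 24, 2000.
Next: March 2000 → March 24, 2000.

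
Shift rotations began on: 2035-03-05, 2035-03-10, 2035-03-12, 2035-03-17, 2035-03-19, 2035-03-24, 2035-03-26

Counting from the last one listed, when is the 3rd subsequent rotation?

Gaps: 5, 2, 5, 2, 5, 2 days — not constant, but cyclic with period 2.
The events fall on every Monday and Saturday.
Next Saturday: 2035-03-31.
The following Monday is 2035-04-02.
Next Saturday: 2035-04-07.

2035-04-07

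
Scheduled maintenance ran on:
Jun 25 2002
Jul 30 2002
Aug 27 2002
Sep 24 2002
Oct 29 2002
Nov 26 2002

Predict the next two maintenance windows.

Dec 31 2002, Jan 28 2003

These are Tuesdays with 35, 28, 28, 35, 28-day gaps.
Each is the final Tuesday of its month — Jul 30 2002 is past the 28th, so '4th Tuesday' doesn't fit.
Last Tuesday of December 2002: Dec 31 2002.
Last Tuesday of January 2003: Jan 28 2003.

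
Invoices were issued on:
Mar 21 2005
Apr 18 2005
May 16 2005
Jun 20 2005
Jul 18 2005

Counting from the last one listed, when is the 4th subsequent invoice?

Nov 21 2005

All dates are Mondays, 28, 28, 35, 28 days apart.
Specifically, the 3rd Monday of each month.
August 2005 — 3rd Monday is Aug 15 2005.
3rd Monday of September 2005: Sep 19 2005.
October 2005 — 3rd Monday is Oct 17 2005.
3rd Monday of November 2005: Nov 21 2005.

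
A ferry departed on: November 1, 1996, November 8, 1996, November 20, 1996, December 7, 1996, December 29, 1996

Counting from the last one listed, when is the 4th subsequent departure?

May 16, 1997

Intervals are 7, 12, 17, 22 days — an arithmetic progression with common difference 5.
Next gap: 27 days. December 29, 1996 + 27 days = January 25, 1997.
Next gap: 32 days. January 25, 1997 + 32 days = February 26, 1997.
Next gap: 37 days. February 26, 1997 + 37 days = April 4, 1997.
Next gap: 42 days. April 4, 1997 + 42 days = May 16, 1997.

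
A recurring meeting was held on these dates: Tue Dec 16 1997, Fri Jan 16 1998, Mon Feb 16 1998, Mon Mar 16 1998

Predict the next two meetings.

Thu Apr 16 1998, Sat May 16 1998

The day-of-month is always 16 (31, 31, 28 days between events).
So this recurs on the 16th of each month.
Next: April 1998 → Thu Apr 16 1998.
Next: May 1998 → Sat May 16 1998.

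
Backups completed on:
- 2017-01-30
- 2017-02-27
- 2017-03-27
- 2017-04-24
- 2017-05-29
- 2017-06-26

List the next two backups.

2017-07-31, 2017-08-28

These are Mondays with 28, 28, 28, 35, 28-day gaps.
Each is the final Monday of its month — 2017-01-30 is past the 28th, so '4th Monday' doesn't fit.
July 2017 ends with Monday 2017-07-31.
Last Monday of August 2017: 2017-08-28.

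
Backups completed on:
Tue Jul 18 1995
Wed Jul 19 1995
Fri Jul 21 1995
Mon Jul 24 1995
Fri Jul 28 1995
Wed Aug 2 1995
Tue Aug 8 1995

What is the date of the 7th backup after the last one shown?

Tue Oct 17 1995

Gaps: 1, 2, 3, 4, 5, 6 days — each gap is 1 larger than the previous one.
Next gap: 7 days. Tue Aug 8 1995 + 7 days = Tue Aug 15 1995.
Next gap: 8 days. Tue Aug 15 1995 + 8 days = Wed Aug 23 1995.
Next gap: 9 days. Wed Aug 23 1995 + 9 days = Fri Sep 1 1995.
Next gap: 10 days. Fri Sep 1 1995 + 10 days = Mon Sep 11 1995.
Next gap: 11 days. Mon Sep 11 1995 + 11 days = Fri Sep 22 1995.
Next gap: 12 days. Fri Sep 22 1995 + 12 days = Wed Oct 4 1995.
Next gap: 13 days. Wed Oct 4 1995 + 13 days = Tue Oct 17 1995.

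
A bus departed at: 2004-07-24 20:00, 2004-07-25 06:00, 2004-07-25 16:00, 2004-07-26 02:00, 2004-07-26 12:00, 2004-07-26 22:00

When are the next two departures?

Spacing: 10, 10, 10, 10, 10 h — constant 10 h.
2004-07-26 22:00 + 10 h = 2004-07-27 08:00.
2004-07-27 08:00 + 10 h = 2004-07-27 18:00.

2004-07-27 08:00, 2004-07-27 18:00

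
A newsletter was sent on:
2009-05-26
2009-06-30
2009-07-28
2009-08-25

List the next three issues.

2009-09-29, 2009-10-27, 2009-11-24

Every date is a Tuesday; gaps 35, 28, 28 days.
Each is the last Tuesday of its month (at least one falls on the 29th or later, ruling out '4th Tuesday').
September 2009 ends with Tuesday 2009-09-29.
Last Tuesday of October 2009: 2009-10-27.
November 2009 ends with Tuesday 2009-11-24.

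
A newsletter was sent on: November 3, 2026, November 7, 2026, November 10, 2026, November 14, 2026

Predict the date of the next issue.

Gaps: 4, 3, 4 days — not constant, but cyclic with period 2.
The events fall on every Tuesday and Saturday.
Next Tuesday: November 17, 2026.

November 17, 2026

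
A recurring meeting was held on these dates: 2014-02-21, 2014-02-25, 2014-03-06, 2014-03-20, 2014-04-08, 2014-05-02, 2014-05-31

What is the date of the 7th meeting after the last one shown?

Intervals are 4, 9, 14, 19, 24, 29 days — an arithmetic progression with common difference 5.
Next gap: 34 days. 2014-05-31 + 34 days = 2014-07-04.
Next gap: 39 days. 2014-07-04 + 39 days = 2014-08-12.
Next gap: 44 days. 2014-08-12 + 44 days = 2014-09-25.
Next gap: 49 days. 2014-09-25 + 49 days = 2014-11-13.
Next gap: 54 days. 2014-11-13 + 54 days = 2015-01-06.
Next gap: 59 days. 2015-01-06 + 59 days = 2015-03-06.
Next gap: 64 days. 2015-03-06 + 64 days = 2015-05-09.

2015-05-09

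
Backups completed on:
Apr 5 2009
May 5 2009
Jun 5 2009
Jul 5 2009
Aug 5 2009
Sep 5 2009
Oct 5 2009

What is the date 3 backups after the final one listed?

Each date is the 5th; the gaps (30, 31, 30, 31, 31, 30) track the month lengths.
The rule is the 5th of each month.
Next: November 2009 → Nov 5 2009.
Next: December 2009 → Dec 5 2009.
Next: January 2010 → Jan 5 2010.

Jan 5 2010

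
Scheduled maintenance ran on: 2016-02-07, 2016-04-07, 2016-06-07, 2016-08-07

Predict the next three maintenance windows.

2016-10-07, 2016-12-07, 2017-02-07

Gaps: 60, 61, 61 days — not constant. Every event is on the 7th of the month.
Pattern: the 7th of every 2 months.
Next: October 2016 → 2016-10-07.
December 2016: 2016-12-07.
February 2017: 2017-02-07.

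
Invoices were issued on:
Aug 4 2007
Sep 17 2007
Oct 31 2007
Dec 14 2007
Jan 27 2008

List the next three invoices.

The spacing is 44, 44, 44, 44 days — always 44 days.
Jan 27 2008 + 44 days = Mar 11 2008.
Mar 11 2008 + 44 days = Apr 24 2008.
Apr 24 2008 + 44 days = Jun 7 2008.

Mar 11 2008, Apr 24 2008, Jun 7 2008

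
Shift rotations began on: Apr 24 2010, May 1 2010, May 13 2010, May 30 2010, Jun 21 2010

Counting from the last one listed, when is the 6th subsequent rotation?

The spacing grows by 5 each time: 7, 12, 17, 22 days.
Next gap: 27 days. Jun 21 2010 + 27 days = Jul 18 2010.
Next gap: 32 days. Jul 18 2010 + 32 days = Aug 19 2010.
Next gap: 37 days. Aug 19 2010 + 37 days = Sep 25 2010.
Next gap: 42 days. Sep 25 2010 + 42 days = Nov 6 2010.
Next gap: 47 days. Nov 6 2010 + 47 days = Dec 23 2010.
Next gap: 52 days. Dec 23 2010 + 52 days = Feb 13 2011.

Feb 13 2011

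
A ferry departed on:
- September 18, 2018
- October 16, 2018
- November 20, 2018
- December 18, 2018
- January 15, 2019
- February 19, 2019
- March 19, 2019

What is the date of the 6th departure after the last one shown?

September 17, 2019

Gaps: 28, 35, 28, 28, 35, 28 days — a mix of 28 and 35. Every date is a Tuesday.
Each is the 3rd Tuesday of its month.
3rd Tuesday of April 2019: April 16, 2019.
May 2019 — 3rd Tuesday is May 21, 2019.
June 2019 — 3rd Tuesday is June 18, 2019.
July 2019 — 3rd Tuesday is July 16, 2019.
August 2019 — 3rd Tuesday is August 20, 2019.
September 2019 — 3rd Tuesday is September 17, 2019.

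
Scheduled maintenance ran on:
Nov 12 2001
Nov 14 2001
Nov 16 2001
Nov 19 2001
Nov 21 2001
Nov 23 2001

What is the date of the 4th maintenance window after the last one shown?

Dec 3 2001

Every event lands on a Monday or Wednesday or Friday (gaps cycle 2, 2, 3, 2, 2).
So the schedule is: every Monday, Wednesday and Friday.
Next Monday: Nov 26 2001.
Next Wednesday: Nov 28 2001.
Next Friday: Nov 30 2001.
Next Monday: Dec 3 2001.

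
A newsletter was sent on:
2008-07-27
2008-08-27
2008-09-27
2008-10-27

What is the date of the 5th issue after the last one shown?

Gaps: 31, 31, 30 days — not constant. Every event is on the 27th of the month.
Pattern: the 27th of each month.
Next: November 2008 → 2008-11-27.
December 2008: 2008-12-27.
Next: January 2009 → 2009-01-27.
Next: February 2009 → 2009-02-27.
March 2009: 2009-03-27.

2009-03-27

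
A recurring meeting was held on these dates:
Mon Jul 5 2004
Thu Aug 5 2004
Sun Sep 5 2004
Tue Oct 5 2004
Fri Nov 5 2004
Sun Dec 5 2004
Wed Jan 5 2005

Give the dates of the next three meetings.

Sat Feb 5 2005, Sat Mar 5 2005, Tue Apr 5 2005

Each date is the 5th; the gaps (31, 31, 30, 31, 30, 31) track the month lengths.
The rule is the 5th of each month.
February 2005: Sat Feb 5 2005.
Next: March 2005 → Sat Mar 5 2005.
April 2005: Tue Apr 5 2005.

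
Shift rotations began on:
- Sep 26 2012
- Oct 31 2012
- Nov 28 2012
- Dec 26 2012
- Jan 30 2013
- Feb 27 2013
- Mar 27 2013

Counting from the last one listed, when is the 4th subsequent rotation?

Jul 31 2013

These are Wednesdays with 35, 28, 28, 35, 28, 28-day gaps.
Each is the final Wednesday of its month — Oct 31 2012 is past the 28th, so '4th Wednesday' doesn't fit.
Last Wednesday of April 2013: Apr 24 2013.
May 2013 ends with Wednesday May 29 2013.
June 2013 ends with Wednesday Jun 26 2013.
Last Wednesday of July 2013: Jul 31 2013.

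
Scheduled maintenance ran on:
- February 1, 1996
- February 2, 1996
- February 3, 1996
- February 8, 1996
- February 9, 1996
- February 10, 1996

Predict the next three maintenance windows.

February 15, 1996; February 16, 1996; February 17, 1996

Every event lands on a Thursday or Friday or Saturday (gaps cycle 1, 1, 5, 1, 1).
So the schedule is: every Thursday, Friday and Saturday.
The following Thursday is February 15, 1996.
Next Friday: February 16, 1996.
Next Saturday: February 17, 1996.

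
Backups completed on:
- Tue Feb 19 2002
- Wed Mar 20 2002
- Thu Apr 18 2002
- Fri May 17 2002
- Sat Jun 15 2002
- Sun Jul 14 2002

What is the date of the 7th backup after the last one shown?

Sun Feb 2 2003

Every event comes 29 days after the last (29, 29, 29, 29, 29).
Sun Jul 14 2002 + 29 days = Mon Aug 12 2002.
Mon Aug 12 2002 + 29 days = Tue Sep 10 2002.
Tue Sep 10 2002 + 29 days = Wed Oct 9 2002.
Wed Oct 9 2002 + 29 days = Thu Nov 7 2002.
Thu Nov 7 2002 + 29 days = Fri Dec 6 2002.
Fri Dec 6 2002 + 29 days = Sat Jan 4 2003.
Sat Jan 4 2003 + 29 days = Sun Feb 2 2003.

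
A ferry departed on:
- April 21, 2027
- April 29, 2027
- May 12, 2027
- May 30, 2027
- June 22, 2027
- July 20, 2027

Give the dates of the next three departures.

Intervals are 8, 13, 18, 23, 28 days — an arithmetic progression with common difference 5.
Next gap: 33 days. July 20, 2027 + 33 days = August 22, 2027.
Next gap: 38 days. August 22, 2027 + 38 days = September 29, 2027.
Next gap: 43 days. September 29, 2027 + 43 days = November 11, 2027.

August 22, 2027; September 29, 2027; November 11, 2027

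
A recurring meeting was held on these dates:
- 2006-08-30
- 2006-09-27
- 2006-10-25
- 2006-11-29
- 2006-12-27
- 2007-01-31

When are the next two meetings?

2007-02-28, 2007-03-28

These are Wednesdays with 28, 28, 35, 28, 35-day gaps.
Each is the final Wednesday of its month — 2006-08-30 is past the 28th, so '4th Wednesday' doesn't fit.
Last Wednesday of February 2007: 2007-02-28.
Last Wednesday of March 2007: 2007-03-28.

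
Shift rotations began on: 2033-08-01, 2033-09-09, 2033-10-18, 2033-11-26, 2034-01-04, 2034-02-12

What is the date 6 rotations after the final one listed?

2034-10-04

Gaps between consecutive events: 39, 39, 39, 39, 39 days — a constant 39-day interval.
2034-02-12 + 39 days = 2034-03-23.
2034-03-23 + 39 days = 2034-05-01.
2034-05-01 + 39 days = 2034-06-09.
2034-06-09 + 39 days = 2034-07-18.
2034-07-18 + 39 days = 2034-08-26.
2034-08-26 + 39 days = 2034-10-04.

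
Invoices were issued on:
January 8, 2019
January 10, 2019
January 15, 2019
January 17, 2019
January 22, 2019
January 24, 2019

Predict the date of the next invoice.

January 29, 2019

The gap pattern 2, 5, 2, 5, 2 repeats every 2 events.
These are the Tuesdays and Thursdays of each week.
Next Tuesday: January 29, 2019.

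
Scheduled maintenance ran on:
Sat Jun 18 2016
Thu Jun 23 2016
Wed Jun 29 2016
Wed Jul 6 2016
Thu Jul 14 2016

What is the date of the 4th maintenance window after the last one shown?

Gaps: 5, 6, 7, 8 days — each gap is 1 larger than the previous one.
Next gap: 9 days. Thu Jul 14 2016 + 9 days = Sat Jul 23 2016.
Next gap: 10 days. Sat Jul 23 2016 + 10 days = Tue Aug 2 2016.
Next gap: 11 days. Tue Aug 2 2016 + 11 days = Sat Aug 13 2016.
Next gap: 12 days. Sat Aug 13 2016 + 12 days = Thu Aug 25 2016.

Thu Aug 25 2016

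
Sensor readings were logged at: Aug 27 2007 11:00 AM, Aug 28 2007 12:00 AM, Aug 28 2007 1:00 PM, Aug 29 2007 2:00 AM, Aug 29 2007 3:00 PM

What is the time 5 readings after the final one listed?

Sep 1 2007 8:00 AM

The interval is a steady 13 hours (13, 13, 13, 13).
Aug 29 2007 3:00 PM + 13 h = Aug 30 2007 4:00 AM.
Aug 30 2007 4:00 AM + 13 h = Aug 30 2007 5:00 PM.
Aug 30 2007 5:00 PM + 13 h = Aug 31 2007 6:00 AM.
Aug 31 2007 6:00 AM + 13 h = Aug 31 2007 7:00 PM.
Aug 31 2007 7:00 PM + 13 h = Sep 1 2007 8:00 AM.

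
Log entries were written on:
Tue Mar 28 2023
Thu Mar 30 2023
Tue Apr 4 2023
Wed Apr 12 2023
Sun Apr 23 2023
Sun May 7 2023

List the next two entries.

Wed May 24 2023, Tue Jun 13 2023

Gaps: 2, 5, 8, 11, 14 days — each gap is 3 larger than the previous one.
Next gap: 17 days. Sun May 7 2023 + 17 days = Wed May 24 2023.
Next gap: 20 days. Wed May 24 2023 + 20 days = Tue Jun 13 2023.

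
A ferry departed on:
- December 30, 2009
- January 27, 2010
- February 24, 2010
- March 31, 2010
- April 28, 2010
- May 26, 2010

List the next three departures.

All Wednesdays; the gaps (28, 28, 35, 28, 28) vary with month length.
This is the last Wednesday of each month.
June 2010 ends with Wednesday June 30, 2010.
Last Wednesday of July 2010: July 28, 2010.
August 2010 ends with Wednesday August 25, 2010.

June 30, 2010; July 28, 2010; August 25, 2010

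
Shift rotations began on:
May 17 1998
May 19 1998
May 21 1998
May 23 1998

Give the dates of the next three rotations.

May 25 1998, May 27 1998, May 29 1998

Every event comes 2 days after the last (2, 2, 2).
May 23 1998 + 2 days = May 25 1998.
May 25 1998 + 2 days = May 27 1998.
May 27 1998 + 2 days = May 29 1998.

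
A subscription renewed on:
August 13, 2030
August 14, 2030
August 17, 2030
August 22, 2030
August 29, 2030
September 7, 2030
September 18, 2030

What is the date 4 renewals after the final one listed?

November 21, 2030

The spacing grows by 2 each time: 1, 3, 5, 7, 9, 11 days.
Next gap: 13 days. September 18, 2030 + 13 days = October 1, 2030.
Next gap: 15 days. October 1, 2030 + 15 days = October 16, 2030.
Next gap: 17 days. October 16, 2030 + 17 days = November 2, 2030.
Next gap: 19 days. November 2, 2030 + 19 days = November 21, 2030.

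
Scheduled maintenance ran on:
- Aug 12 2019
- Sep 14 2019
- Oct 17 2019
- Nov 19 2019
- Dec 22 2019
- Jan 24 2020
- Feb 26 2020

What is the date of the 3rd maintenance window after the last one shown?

Jun 4 2020

Every event comes 33 days after the last (33, 33, 33, 33, 33, 33).
Feb 26 2020 + 33 days = Mar 30 2020.
Mar 30 2020 + 33 days = May 2 2020.
May 2 2020 + 33 days = Jun 4 2020.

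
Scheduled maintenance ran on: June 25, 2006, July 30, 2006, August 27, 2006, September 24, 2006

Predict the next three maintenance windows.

All Sundays; the gaps (35, 28, 28) vary with month length.
This is the last Sunday of each month.
October 2006 ends with Sunday October 29, 2006.
Last Sunday of November 2006: November 26, 2006.
December 2006 ends with Sunday December 31, 2006.

October 29, 2006; November 26, 2006; December 31, 2006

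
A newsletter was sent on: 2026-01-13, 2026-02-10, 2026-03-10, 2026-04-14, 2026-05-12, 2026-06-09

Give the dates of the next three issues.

2026-07-14, 2026-08-11, 2026-09-08

These are Tuesdays at 28- or 35-day spacing (28, 28, 35, 28, 28).
The pattern: 2nd Tuesday of the month.
July 2026 — 2nd Tuesday is 2026-07-14.
August 2026 — 2nd Tuesday is 2026-08-11.
September 2026 — 2nd Tuesday is 2026-09-08.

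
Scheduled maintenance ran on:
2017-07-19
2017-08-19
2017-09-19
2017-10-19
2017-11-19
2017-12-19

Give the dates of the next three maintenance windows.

2018-01-19, 2018-02-19, 2018-03-19

Each date is the 19th; the gaps (31, 31, 30, 31, 30) track the month lengths.
The rule is the 19th of each month.
Next: January 2018 → 2018-01-19.
Next: February 2018 → 2018-02-19.
Next: March 2018 → 2018-03-19.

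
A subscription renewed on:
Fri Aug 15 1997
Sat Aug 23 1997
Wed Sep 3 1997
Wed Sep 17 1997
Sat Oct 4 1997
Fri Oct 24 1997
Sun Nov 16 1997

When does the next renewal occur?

The spacing grows by 3 each time: 8, 11, 14, 17, 20, 23 days.
Next gap: 26 days. Sun Nov 16 1997 + 26 days = Fri Dec 12 1997.

Fri Dec 12 1997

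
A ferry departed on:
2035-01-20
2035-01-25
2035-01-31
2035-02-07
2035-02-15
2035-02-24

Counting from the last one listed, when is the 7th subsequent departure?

2035-05-26

The spacing grows by 1 each time: 5, 6, 7, 8, 9 days.
Next gap: 10 days. 2035-02-24 + 10 days = 2035-03-06.
Next gap: 11 days. 2035-03-06 + 11 days = 2035-03-17.
Next gap: 12 days. 2035-03-17 + 12 days = 2035-03-29.
Next gap: 13 days. 2035-03-29 + 13 days = 2035-04-11.
Next gap: 14 days. 2035-04-11 + 14 days = 2035-04-25.
Next gap: 15 days. 2035-04-25 + 15 days = 2035-05-10.
Next gap: 16 days. 2035-05-10 + 16 days = 2035-05-26.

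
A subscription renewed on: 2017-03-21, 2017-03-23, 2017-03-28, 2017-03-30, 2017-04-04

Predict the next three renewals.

Every event lands on a Tuesday or Thursday (gaps cycle 2, 5, 2, 5).
So the schedule is: every Tuesday and Thursday.
The following Thursday is 2017-04-06.
Next Tuesday: 2017-04-11.
Next Thursday: 2017-04-13.

2017-04-06, 2017-04-11, 2017-04-13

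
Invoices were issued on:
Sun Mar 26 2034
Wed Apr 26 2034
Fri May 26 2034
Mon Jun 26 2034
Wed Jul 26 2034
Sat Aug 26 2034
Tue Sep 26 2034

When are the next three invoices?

Each date is the 26th; the gaps (31, 30, 31, 30, 31, 31) track the month lengths.
The rule is the 26th of each month.
Next: October 2034 → Thu Oct 26 2034.
Next: November 2034 → Sun Nov 26 2034.
December 2034: Tue Dec 26 2034.

Thu Oct 26 2034, Sun Nov 26 2034, Tue Dec 26 2034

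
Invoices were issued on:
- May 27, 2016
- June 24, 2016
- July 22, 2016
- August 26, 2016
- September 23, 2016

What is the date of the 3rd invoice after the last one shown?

All dates are Fridays, 28, 28, 35, 28 days apart.
Specifically, the 4th Friday of each month.
October 2016 — 4th Friday is October 28, 2016.
4th Friday of November 2016: November 25, 2016.
4th Friday of December 2016: December 23, 2016.

December 23, 2016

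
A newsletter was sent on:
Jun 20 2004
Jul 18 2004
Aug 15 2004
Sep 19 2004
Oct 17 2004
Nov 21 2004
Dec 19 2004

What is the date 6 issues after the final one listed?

Jun 19 2005

Gaps: 28, 28, 35, 28, 35, 28 days — a mix of 28 and 35. Every date is a Sunday.
Each is the 3rd Sunday of its month.
3rd Sunday of January 2005: Jan 16 2005.
February 2005 — 3rd Sunday is Feb 20 2005.
March 2005 — 3rd Sunday is Mar 20 2005.
3rd Sunday of April 2005: Apr 17 2005.
3rd Sunday of May 2005: May 15 2005.
June 2005 — 3rd Sunday is Jun 19 2005.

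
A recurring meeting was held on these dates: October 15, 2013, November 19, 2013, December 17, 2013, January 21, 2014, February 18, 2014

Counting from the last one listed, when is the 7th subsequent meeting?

These are Tuesdays at 28- or 35-day spacing (35, 28, 35, 28).
The pattern: 3rd Tuesday of the month.
3rd Tuesday of March 2014: March 18, 2014.
April 2014 — 3rd Tuesday is April 15, 2014.
May 2014 — 3rd Tuesday is May 20, 2014.
June 2014 — 3rd Tuesday is June 17, 2014.
3rd Tuesday of July 2014: July 15, 2014.
3rd Tuesday of August 2014: August 19, 2014.
3rd Tuesday of September 2014: September 16, 2014.

September 16, 2014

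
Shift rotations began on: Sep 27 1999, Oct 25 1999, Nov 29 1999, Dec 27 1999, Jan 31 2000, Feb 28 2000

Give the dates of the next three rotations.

All Mondays; the gaps (28, 35, 28, 35, 28) vary with month length.
This is the last Monday of each month.
Last Monday of March 2000: Mar 27 2000.
Last Monday of April 2000: Apr 24 2000.
Last Monday of May 2000: May 29 2000.

Mar 27 2000, Apr 24 2000, May 29 2000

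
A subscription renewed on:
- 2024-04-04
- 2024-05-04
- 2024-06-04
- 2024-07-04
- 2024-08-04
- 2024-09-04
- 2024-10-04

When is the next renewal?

Each date is the 4th; the gaps (30, 31, 30, 31, 31, 30) track the month lengths.
The rule is the 4th of each month.
Next: November 2024 → 2024-11-04.

2024-11-04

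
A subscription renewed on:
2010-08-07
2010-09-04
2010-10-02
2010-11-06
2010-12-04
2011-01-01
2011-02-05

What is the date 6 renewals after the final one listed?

2011-08-06

All dates are Saturdays, 28, 28, 35, 28, 28, 35 days apart.
Specifically, the 1st Saturday of each month.
March 2011 — 1st Saturday is 2011-03-05.
April 2011 — 1st Saturday is 2011-04-02.
1st Saturday of May 2011: 2011-05-07.
1st Saturday of June 2011: 2011-06-04.
1st Saturday of July 2011: 2011-07-02.
1st Saturday of August 2011: 2011-08-06.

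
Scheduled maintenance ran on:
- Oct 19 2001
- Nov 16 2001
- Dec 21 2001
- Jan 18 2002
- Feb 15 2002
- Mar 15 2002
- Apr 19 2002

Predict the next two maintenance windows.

May 17 2002, Jun 21 2002

These are Fridays at 28- or 35-day spacing (28, 35, 28, 28, 28, 35).
The pattern: 3rd Friday of the month.
May 2002 — 3rd Friday is May 17 2002.
June 2002 — 3rd Friday is Jun 21 2002.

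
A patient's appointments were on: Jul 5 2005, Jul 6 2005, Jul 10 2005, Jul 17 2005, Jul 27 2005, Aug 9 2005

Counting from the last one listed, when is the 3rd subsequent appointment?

Gaps: 1, 4, 7, 10, 13 days — each gap is 3 larger than the previous one.
Next gap: 16 days. Aug 9 2005 + 16 days = Aug 25 2005.
Next gap: 19 days. Aug 25 2005 + 19 days = Sep 13 2005.
Next gap: 22 days. Sep 13 2005 + 22 days = Oct 5 2005.

Oct 5 2005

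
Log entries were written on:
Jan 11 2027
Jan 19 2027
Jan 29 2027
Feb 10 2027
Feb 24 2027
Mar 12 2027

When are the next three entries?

The spacing grows by 2 each time: 8, 10, 12, 14, 16 days.
Next gap: 18 days. Mar 12 2027 + 18 days = Mar 30 2027.
Next gap: 20 days. Mar 30 2027 + 20 days = Apr 19 2027.
Next gap: 22 days. Apr 19 2027 + 22 days = May 11 2027.

Mar 30 2027, Apr 19 2027, May 11 2027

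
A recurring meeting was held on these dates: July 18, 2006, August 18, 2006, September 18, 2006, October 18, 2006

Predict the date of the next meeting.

Each date is the 18th; the gaps (31, 31, 30) track the month lengths.
The rule is the 18th of each month.
November 2006: November 18, 2006.

November 18, 2006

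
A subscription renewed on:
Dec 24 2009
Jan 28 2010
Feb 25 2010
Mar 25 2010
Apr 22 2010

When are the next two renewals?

May 27 2010, Jun 24 2010

Gaps: 35, 28, 28, 28 days — a mix of 28 and 35. Every date is a Thursday.
Each is the 4th Thursday of its month.
4th Thursday of May 2010: May 27 2010.
4th Thursday of June 2010: Jun 24 2010.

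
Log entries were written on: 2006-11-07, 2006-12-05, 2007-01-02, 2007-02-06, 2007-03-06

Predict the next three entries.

2007-04-03, 2007-05-01, 2007-06-05

Gaps: 28, 28, 35, 28 days — a mix of 28 and 35. Every date is a Tuesday.
Each is the 1st Tuesday of its month.
1st Tuesday of April 2007: 2007-04-03.
May 2007 — 1st Tuesday is 2007-05-01.
June 2007 — 1st Tuesday is 2007-06-05.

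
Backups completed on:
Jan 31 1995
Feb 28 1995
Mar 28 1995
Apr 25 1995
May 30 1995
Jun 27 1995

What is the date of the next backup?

Every date is a Tuesday; gaps 28, 28, 28, 35, 28 days.
Each is the last Tuesday of its month (at least one falls on the 29th or later, ruling out '4th Tuesday').
July 1995 ends with Tuesday Jul 25 1995.

Jul 25 1995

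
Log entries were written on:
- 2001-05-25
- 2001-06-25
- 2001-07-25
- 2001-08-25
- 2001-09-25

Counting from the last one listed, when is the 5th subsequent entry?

2002-02-25

The day-of-month is always 25 (31, 30, 31, 31 days between events).
So this recurs on the 25th of each month.
October 2001: 2001-10-25.
Next: November 2001 → 2001-11-25.
December 2001: 2001-12-25.
January 2002: 2002-01-25.
Next: February 2002 → 2002-02-25.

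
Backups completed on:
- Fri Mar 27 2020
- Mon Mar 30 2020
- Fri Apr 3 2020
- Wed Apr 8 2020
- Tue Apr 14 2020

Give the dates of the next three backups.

Intervals are 3, 4, 5, 6 days — an arithmetic progression with common difference 1.
Next gap: 7 days. Tue Apr 14 2020 + 7 days = Tue Apr 21 2020.
Next gap: 8 days. Tue Apr 21 2020 + 8 days = Wed Apr 29 2020.
Next gap: 9 days. Wed Apr 29 2020 + 9 days = Fri May 8 2020.

Tue Apr 21 2020, Wed Apr 29 2020, Fri May 8 2020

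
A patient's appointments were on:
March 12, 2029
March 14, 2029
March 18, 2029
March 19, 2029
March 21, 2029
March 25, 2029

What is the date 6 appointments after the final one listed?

Gaps: 2, 4, 1, 2, 4 days — not constant, but cyclic with period 3.
The events fall on every Monday, Wednesday and Sunday.
The following Monday is March 26, 2029.
The following Wednesday is March 28, 2029.
The following Sunday is April 1, 2029.
The following Monday is April 2, 2029.
Next Wednesday: April 4, 2029.
The following Sunday is April 8, 2029.

April 8, 2029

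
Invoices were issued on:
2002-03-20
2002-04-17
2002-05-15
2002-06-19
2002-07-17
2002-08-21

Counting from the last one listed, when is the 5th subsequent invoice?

These are Wednesdays at 28- or 35-day spacing (28, 28, 35, 28, 35).
The pattern: 3rd Wednesday of the month.
September 2002 — 3rd Wednesday is 2002-09-18.
3rd Wednesday of October 2002: 2002-10-16.
3rd Wednesday of November 2002: 2002-11-20.
December 2002 — 3rd Wednesday is 2002-12-18.
January 2003 — 3rd Wednesday is 2003-01-15.

2003-01-15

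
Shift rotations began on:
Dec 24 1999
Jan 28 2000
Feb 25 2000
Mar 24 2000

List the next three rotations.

Apr 28 2000, May 26 2000, Jun 23 2000

All dates are Fridays, 35, 28, 28 days apart.
Specifically, the 4th Friday of each month.
April 2000 — 4th Friday is Apr 28 2000.
May 2000 — 4th Friday is May 26 2000.
4th Friday of June 2000: Jun 23 2000.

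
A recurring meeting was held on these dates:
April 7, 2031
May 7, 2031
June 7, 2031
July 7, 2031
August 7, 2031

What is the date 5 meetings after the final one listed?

The day-of-month is always 7 (30, 31, 30, 31 days between events).
So this recurs on the 7th of each month.
Next: September 2031 → September 7, 2031.
Next: October 2031 → October 7, 2031.
Next: November 2031 → November 7, 2031.
December 2031: December 7, 2031.
January 2032: January 7, 2032.

January 7, 2032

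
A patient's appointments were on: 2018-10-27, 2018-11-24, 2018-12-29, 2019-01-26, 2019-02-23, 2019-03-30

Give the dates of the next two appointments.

Every date is a Saturday; gaps 28, 35, 28, 28, 35 days.
Each is the last Saturday of its month (at least one falls on the 29th or later, ruling out '4th Saturday').
Last Saturday of April 2019: 2019-04-27.
Last Saturday of May 2019: 2019-05-25.

2019-04-27, 2019-05-25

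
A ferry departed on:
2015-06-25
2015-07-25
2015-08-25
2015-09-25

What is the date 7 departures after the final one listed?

2016-04-25

Each date is the 25th; the gaps (30, 31, 31) track the month lengths.
The rule is the 25th of each month.
Next: October 2015 → 2015-10-25.
Next: November 2015 → 2015-11-25.
December 2015: 2015-12-25.
Next: January 2016 → 2016-01-25.
February 2016: 2016-02-25.
March 2016: 2016-03-25.
April 2016: 2016-04-25.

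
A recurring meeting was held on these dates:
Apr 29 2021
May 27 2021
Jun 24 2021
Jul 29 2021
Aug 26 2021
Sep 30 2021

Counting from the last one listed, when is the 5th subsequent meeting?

Feb 24 2022

Every date is a Thursday; gaps 28, 28, 35, 28, 35 days.
Each is the last Thursday of its month (at least one falls on the 29th or later, ruling out '4th Thursday').
Last Thursday of October 2021: Oct 28 2021.
Last Thursday of November 2021: Nov 25 2021.
December 2021 ends with Thursday Dec 30 2021.
Last Thursday of January 2022: Jan 27 2022.
February 2022 ends with Thursday Feb 24 2022.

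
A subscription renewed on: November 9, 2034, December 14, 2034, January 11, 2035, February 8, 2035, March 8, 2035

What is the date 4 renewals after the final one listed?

These are Thursdays at 28- or 35-day spacing (35, 28, 28, 28).
The pattern: 2nd Thursday of the month.
April 2035 — 2nd Thursday is April 12, 2035.
May 2035 — 2nd Thursday is May 10, 2035.
June 2035 — 2nd Thursday is June 14, 2035.
July 2035 — 2nd Thursday is July 12, 2035.

July 12, 2035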